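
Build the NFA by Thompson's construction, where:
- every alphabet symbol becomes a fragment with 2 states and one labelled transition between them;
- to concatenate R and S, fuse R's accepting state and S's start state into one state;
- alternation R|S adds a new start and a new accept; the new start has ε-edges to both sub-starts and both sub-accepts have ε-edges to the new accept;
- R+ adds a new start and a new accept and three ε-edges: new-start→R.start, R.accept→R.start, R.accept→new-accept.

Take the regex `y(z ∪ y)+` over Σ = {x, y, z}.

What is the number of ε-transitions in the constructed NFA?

7

Bottom-up over the parse tree:
Each of the 3 symbol leaves contributes 0 ε-transitions.
  z ∪ y — 4 ε-transitions
  (z ∪ y)+ — 7 ε-transitions
  y(z ∪ y)+ — 7 ε-transitions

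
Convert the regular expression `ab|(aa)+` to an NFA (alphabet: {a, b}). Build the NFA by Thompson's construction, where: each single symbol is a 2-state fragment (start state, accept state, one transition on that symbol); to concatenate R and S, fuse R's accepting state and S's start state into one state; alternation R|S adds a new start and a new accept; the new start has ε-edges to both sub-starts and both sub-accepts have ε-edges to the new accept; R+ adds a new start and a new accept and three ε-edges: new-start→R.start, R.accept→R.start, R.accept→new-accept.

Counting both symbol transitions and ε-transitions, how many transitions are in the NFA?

Bottom-up over the parse tree:
Each of the 4 symbol leaves contributes 1 transition (1 symbol, 0 ε).
  ab → 2 transitions (2 symbol, 0 ε)
  aa → 2 transitions (2 symbol, 0 ε)
  (aa)+ → 5 transitions (2 symbol, 3 ε)
  ab|(aa)+ → 11 transitions (4 symbol, 7 ε)

11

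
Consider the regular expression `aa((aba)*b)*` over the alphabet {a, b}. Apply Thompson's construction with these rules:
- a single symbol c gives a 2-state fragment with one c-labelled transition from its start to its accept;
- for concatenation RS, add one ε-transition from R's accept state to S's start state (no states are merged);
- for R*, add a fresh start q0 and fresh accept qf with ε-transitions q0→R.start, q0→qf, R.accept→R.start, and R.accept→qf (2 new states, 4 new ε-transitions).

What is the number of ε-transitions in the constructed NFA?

13

Per subexpression:
Each of the 6 symbol leaves contributes 0 ε-transitions.
  aba — 2 ε-transitions
  (aba)* — 6 ε-transitions
  (aba)*b — 7 ε-transitions
  ((aba)*b)* — 11 ε-transitions
  aa((aba)*b)* — 13 ε-transitions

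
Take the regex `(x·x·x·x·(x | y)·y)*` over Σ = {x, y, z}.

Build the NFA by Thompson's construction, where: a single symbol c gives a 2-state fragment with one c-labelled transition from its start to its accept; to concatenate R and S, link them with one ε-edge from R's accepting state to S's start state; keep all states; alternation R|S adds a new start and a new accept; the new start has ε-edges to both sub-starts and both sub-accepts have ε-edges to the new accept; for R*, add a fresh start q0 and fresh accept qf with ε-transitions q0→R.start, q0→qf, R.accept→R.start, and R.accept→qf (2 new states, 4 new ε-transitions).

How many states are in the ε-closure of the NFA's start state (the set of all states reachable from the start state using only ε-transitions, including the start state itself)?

3

Work bottom-up. For each fragment F, track |ε-closure(F.start)| and whether F's accept lies in that closure (i.e. whether F accepts ε). A single-symbol fragment has closure size 1 and does not accept ε.
  x | y → new start ε-reaches every alternative's start; none of them accept ε, so the new accept is not reached: C = 1 + 1 + 1 = 3
  x·x·x·x·(x | y)·y → C equals the left operand's closure size = 1 (its accept is not ε-reachable, so the closure stops there)
  (x·x·x·x·(x | y)·y)* → the star's fresh start ε-reaches both the body's start and the fresh accept: C = 2 + 1 = 3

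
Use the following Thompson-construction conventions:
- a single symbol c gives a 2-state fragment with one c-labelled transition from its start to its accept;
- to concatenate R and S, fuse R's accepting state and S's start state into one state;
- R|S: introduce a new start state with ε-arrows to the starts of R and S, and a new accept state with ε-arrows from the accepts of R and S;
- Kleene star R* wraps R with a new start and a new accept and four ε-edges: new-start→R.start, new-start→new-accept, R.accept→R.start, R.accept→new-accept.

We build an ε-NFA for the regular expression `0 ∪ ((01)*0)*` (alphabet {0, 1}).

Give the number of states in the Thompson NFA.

12

By structural recursion:
Each of the 4 symbol leaves contributes a 2-state fragment.
  01 — 3 states
  (01)* — 5 states
  (01)*0 — 6 states
  ((01)*0)* — 8 states
  0 ∪ ((01)*0)* — 12 states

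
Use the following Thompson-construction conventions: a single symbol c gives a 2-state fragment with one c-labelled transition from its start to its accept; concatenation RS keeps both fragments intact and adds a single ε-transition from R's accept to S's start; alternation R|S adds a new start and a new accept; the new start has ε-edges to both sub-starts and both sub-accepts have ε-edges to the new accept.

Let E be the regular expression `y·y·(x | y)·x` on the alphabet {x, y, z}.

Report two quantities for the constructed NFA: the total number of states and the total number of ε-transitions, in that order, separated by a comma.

12, 7

Recursing over subexpressions:
Each of the 5 symbol leaves contributes 2 states and 0 ε-transitions.
  x | y : 6 states, 4 ε-transitions
  y·y·(x | y)·x : 12 states, 7 ε-transitions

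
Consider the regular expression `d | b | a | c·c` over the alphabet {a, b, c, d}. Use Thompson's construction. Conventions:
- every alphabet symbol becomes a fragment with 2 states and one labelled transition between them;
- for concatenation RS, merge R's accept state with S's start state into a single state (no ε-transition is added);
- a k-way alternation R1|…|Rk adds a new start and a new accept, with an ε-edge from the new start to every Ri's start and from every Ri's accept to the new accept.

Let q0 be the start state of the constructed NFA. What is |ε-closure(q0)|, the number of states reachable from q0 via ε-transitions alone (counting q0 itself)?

Let C(F) = |ε-closure(F.start)| within fragment F, and note whether F accepts ε. Symbol fragments have C = 1 and do not accept ε. Then:
  c·c — same as the first factor's closure: C = 1
  d | b | a | c·c — C = 1 + 1 + 1 + 1 + 1 = 5 (the new accept is not ε-reachable since no branch accepts ε)

5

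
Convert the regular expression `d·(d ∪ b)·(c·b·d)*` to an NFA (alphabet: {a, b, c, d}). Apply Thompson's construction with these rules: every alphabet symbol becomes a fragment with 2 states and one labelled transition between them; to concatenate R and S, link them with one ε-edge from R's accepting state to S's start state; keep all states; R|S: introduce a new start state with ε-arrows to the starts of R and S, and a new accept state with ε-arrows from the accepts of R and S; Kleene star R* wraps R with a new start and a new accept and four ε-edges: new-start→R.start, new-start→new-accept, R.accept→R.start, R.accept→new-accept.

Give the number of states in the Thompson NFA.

Bottom-up over the parse tree:
Each of the 6 symbol leaves contributes a 2-state fragment.
  d ∪ b → 6 states
  c·b·d → 6 states
  (c·b·d)* → 8 states
  d·(d ∪ b)·(c·b·d)* → 16 states

16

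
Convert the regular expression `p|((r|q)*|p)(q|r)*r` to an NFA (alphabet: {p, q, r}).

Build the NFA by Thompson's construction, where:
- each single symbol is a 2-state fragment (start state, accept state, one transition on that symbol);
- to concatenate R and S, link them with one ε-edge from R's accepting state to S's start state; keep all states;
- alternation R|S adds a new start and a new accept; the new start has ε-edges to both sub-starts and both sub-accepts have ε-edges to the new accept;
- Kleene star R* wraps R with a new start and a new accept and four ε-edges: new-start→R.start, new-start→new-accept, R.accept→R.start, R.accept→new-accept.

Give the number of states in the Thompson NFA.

Bottom-up over the parse tree:
Each of the 7 symbol leaves contributes a 2-state fragment.
  r|q — 6 states
  (r|q)* — 8 states
  (r|q)*|p — 12 states
  q|r — 6 states
  (q|r)* — 8 states
  ((r|q)*|p)(q|r)*r — 22 states
  p|((r|q)*|p)(q|r)*r — 26 states

26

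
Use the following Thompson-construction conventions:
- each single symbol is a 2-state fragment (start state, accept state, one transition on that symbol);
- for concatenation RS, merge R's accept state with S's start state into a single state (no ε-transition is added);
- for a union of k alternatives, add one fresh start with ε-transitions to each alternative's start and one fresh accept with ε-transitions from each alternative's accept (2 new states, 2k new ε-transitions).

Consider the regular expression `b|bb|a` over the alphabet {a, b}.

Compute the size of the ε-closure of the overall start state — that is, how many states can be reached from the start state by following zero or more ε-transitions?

Let C(F) = |ε-closure(F.start)| within fragment F, and note whether F accepts ε. Symbol fragments have C = 1 and do not accept ε. Then:
  bb → same as the first factor's closure: |closure| = 1
  b|bb|a → |closure| = 1 + 1 + 1 + 1 = 4 (the new accept is not ε-reachable since no branch accepts ε)

4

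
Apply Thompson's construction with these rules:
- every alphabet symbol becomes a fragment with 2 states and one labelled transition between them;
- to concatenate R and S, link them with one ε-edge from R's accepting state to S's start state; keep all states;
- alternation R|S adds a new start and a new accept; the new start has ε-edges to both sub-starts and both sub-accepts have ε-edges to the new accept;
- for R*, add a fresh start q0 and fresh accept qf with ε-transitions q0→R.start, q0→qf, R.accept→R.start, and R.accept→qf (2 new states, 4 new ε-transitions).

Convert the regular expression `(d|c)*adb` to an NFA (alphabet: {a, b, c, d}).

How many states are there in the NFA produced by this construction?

14

Building bottom-up:
Each of the 5 symbol leaves contributes a 2-state fragment.
  d|c → 6 states
  (d|c)* → 8 states
  (d|c)*adb → 14 states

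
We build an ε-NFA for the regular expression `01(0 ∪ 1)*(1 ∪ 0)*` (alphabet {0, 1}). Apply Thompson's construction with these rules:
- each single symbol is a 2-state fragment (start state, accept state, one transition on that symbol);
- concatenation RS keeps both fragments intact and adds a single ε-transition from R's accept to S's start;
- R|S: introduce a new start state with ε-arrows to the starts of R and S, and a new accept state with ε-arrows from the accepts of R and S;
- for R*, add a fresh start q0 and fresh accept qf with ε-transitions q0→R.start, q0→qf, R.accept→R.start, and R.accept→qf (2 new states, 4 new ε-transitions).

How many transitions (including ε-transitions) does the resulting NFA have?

Building bottom-up:
Each of the 6 symbol leaves contributes 1 transition (1 symbol, 0 ε).
  0 ∪ 1 = 6 transitions (2 symbol, 4 ε)
  (0 ∪ 1)* = 10 transitions (2 symbol, 8 ε)
  1 ∪ 0 = 6 transitions (2 symbol, 4 ε)
  (1 ∪ 0)* = 10 transitions (2 symbol, 8 ε)
  01(0 ∪ 1)*(1 ∪ 0)* = 25 transitions (6 symbol, 19 ε)

25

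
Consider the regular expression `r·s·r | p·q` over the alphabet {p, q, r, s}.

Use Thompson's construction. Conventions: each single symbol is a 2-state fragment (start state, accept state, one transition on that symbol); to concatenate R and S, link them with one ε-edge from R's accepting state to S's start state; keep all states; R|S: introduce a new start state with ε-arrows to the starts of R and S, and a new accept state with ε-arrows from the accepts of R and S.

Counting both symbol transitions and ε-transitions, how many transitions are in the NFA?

12

Building bottom-up:
Each of the 5 symbol leaves contributes 1 transition (1 symbol, 0 ε).
  r·s·r : 5 transitions (3 symbol, 2 ε)
  p·q : 3 transitions (2 symbol, 1 ε)
  r·s·r | p·q : 12 transitions (5 symbol, 7 ε)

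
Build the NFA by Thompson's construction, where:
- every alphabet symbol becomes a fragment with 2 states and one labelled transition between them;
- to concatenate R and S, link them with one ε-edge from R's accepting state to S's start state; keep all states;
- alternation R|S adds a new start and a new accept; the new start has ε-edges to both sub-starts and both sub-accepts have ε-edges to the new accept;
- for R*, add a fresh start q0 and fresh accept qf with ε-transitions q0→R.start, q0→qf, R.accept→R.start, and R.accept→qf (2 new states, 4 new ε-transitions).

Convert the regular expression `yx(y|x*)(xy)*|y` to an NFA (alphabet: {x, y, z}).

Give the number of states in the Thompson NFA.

Bottom-up over the parse tree:
Each of the 7 symbol leaves contributes a 2-state fragment.
  x* — 4 states
  y|x* — 8 states
  xy — 4 states
  (xy)* — 6 states
  yx(y|x*)(xy)* — 18 states
  yx(y|x*)(xy)*|y — 22 states

22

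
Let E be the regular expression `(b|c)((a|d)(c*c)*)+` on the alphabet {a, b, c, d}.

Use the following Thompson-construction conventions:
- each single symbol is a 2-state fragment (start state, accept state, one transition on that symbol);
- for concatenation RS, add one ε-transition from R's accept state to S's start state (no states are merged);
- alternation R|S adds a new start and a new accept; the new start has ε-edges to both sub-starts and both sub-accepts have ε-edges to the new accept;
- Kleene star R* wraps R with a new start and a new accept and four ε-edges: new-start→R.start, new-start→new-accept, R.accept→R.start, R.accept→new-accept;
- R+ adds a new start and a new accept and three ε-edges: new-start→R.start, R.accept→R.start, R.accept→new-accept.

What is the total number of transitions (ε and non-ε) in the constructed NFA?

28

Bottom-up over the parse tree:
Each of the 6 symbol leaves contributes 1 transition (1 symbol, 0 ε).
  b|c → 6 transitions (2 symbol, 4 ε)
  a|d → 6 transitions (2 symbol, 4 ε)
  c* → 5 transitions (1 symbol, 4 ε)
  c*c → 7 transitions (2 symbol, 5 ε)
  (c*c)* → 11 transitions (2 symbol, 9 ε)
  (a|d)(c*c)* → 18 transitions (4 symbol, 14 ε)
  ((a|d)(c*c)*)+ → 21 transitions (4 symbol, 17 ε)
  (b|c)((a|d)(c*c)*)+ → 28 transitions (6 symbol, 22 ε)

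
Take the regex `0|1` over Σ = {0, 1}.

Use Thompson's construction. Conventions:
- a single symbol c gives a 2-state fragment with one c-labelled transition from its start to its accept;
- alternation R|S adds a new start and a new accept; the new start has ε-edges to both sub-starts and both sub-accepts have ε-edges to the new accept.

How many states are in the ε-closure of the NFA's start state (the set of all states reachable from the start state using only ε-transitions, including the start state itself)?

3

Let C(F) = |ε-closure(F.start)| within fragment F, and note whether F accepts ε. Symbol fragments have C = 1 and do not accept ε. Then:
  0|1 → new start ε-reaches every alternative's start; none of them accept ε, so the new accept is not reached: |closure| = 1 + 1 + 1 = 3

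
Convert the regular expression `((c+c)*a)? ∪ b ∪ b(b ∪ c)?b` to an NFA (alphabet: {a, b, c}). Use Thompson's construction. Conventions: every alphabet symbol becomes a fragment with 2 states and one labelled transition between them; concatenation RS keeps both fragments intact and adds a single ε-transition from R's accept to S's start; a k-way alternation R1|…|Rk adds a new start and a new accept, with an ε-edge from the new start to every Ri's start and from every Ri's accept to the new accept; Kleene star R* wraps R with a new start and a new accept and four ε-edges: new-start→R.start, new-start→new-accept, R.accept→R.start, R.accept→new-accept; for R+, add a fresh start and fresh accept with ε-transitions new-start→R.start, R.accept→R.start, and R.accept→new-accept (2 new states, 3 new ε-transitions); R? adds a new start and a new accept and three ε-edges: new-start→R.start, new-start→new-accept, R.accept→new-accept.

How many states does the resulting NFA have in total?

28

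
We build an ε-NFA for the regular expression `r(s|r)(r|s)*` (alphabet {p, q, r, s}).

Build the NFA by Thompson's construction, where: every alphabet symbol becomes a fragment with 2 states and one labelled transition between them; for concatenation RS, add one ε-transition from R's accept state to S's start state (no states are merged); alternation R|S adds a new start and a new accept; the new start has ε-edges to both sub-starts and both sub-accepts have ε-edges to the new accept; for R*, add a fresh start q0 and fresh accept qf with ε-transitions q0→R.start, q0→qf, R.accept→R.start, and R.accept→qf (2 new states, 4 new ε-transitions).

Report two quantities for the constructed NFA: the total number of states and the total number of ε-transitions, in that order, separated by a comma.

16, 14

By structural recursion:
Each of the 5 symbol leaves contributes 2 states and 0 ε-transitions.
  s|r = 6 states, 4 ε-transitions
  r|s = 6 states, 4 ε-transitions
  (r|s)* = 8 states, 8 ε-transitions
  r(s|r)(r|s)* = 16 states, 14 ε-transitions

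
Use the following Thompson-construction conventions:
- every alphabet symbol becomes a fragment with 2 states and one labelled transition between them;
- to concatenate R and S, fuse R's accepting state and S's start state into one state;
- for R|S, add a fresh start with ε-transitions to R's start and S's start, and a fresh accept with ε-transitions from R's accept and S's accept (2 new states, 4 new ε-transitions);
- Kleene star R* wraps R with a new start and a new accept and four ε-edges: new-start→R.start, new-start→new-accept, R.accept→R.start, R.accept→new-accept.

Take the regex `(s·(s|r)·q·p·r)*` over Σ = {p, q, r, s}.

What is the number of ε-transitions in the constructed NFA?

8

Bottom-up over the parse tree:
Each of the 6 symbol leaves contributes 0 ε-transitions.
  s|r — 4 ε-transitions
  s·(s|r)·q·p·r — 4 ε-transitions
  (s·(s|r)·q·p·r)* — 8 ε-transitions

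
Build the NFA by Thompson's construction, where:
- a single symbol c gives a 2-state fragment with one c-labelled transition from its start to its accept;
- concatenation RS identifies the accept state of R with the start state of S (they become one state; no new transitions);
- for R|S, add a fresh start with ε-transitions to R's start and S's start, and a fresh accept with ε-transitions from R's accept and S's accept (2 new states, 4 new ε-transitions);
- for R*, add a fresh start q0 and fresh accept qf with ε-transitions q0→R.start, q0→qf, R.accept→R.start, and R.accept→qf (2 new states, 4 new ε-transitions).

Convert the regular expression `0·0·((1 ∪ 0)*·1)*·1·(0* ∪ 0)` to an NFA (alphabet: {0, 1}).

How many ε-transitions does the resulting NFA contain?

20

Building bottom-up:
Each of the 8 symbol leaves contributes 0 ε-transitions.
  1 ∪ 0 → 4 ε-transitions
  (1 ∪ 0)* → 8 ε-transitions
  (1 ∪ 0)*·1 → 8 ε-transitions
  ((1 ∪ 0)*·1)* → 12 ε-transitions
  0* → 4 ε-transitions
  0* ∪ 0 → 8 ε-transitions
  0·0·((1 ∪ 0)*·1)*·1·(0* ∪ 0) → 20 ε-transitions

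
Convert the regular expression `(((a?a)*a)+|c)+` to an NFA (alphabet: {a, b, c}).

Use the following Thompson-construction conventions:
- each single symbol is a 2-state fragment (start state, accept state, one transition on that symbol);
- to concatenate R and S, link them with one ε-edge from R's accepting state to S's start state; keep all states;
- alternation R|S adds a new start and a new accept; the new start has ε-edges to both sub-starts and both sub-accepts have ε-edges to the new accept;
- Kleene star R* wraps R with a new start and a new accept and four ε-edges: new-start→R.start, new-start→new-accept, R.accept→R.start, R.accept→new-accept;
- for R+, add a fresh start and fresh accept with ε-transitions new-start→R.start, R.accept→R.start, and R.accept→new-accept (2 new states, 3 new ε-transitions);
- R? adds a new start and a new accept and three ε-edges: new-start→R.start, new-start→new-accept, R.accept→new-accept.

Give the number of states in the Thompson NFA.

18

Bottom-up over the parse tree:
Each of the 4 symbol leaves contributes a 2-state fragment.
  a? : 4 states
  a?a : 6 states
  (a?a)* : 8 states
  (a?a)*a : 10 states
  ((a?a)*a)+ : 12 states
  ((a?a)*a)+|c : 16 states
  (((a?a)*a)+|c)+ : 18 states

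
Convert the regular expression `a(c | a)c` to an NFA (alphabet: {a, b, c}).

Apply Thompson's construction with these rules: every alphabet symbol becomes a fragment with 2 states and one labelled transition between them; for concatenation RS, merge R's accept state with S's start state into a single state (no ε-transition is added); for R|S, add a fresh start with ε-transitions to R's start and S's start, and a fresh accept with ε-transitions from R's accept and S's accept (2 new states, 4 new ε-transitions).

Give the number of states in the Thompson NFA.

Building bottom-up:
Each of the 4 symbol leaves contributes a 2-state fragment.
  c | a = 6 states
  a(c | a)c = 8 states

8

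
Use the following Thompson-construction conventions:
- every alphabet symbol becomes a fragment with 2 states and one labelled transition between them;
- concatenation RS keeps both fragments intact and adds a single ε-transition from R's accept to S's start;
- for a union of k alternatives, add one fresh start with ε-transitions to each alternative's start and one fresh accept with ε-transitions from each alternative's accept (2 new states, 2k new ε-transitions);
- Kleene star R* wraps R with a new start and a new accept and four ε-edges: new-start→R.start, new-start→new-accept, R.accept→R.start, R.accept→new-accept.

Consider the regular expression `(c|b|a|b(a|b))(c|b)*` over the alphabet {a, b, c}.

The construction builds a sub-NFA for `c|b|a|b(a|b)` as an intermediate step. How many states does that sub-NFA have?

16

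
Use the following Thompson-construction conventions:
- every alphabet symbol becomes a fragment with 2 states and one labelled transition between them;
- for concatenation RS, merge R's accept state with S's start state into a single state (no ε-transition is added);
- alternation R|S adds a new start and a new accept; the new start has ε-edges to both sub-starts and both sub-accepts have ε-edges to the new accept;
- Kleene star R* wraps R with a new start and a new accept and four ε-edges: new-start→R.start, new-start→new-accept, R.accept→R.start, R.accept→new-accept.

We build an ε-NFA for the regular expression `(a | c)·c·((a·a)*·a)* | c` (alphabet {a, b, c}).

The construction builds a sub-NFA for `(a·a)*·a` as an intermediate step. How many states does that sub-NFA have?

Fragment for `(a·a)*·a`:
Each of the 3 symbol leaves contributes a 2-state fragment.
  a·a — 3 states
  (a·a)* — 5 states
  (a·a)*·a — 6 states

6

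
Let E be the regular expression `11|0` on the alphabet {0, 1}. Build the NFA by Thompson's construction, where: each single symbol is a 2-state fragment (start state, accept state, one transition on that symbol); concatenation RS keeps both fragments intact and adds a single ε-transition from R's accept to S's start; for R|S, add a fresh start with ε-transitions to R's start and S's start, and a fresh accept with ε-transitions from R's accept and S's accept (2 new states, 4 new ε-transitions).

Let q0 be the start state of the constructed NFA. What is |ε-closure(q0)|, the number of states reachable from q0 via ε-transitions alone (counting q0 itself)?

3

Let C(F) = |ε-closure(F.start)| within fragment F, and note whether F accepts ε. Symbol fragments have C = 1 and do not accept ε. Then:
  11 — same as the first factor's closure: C = 1
  11|0 — C = 1 + 1 + 1 = 3 (the new accept is not ε-reachable since no branch accepts ε)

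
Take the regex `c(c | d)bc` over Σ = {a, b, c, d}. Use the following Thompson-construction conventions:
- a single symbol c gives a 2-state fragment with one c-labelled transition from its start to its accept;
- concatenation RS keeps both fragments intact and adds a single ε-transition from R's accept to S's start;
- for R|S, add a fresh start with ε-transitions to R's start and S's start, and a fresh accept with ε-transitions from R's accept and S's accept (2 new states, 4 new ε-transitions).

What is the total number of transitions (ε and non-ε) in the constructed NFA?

Per subexpression:
Each of the 5 symbol leaves contributes 1 transition (1 symbol, 0 ε).
  c | d — 6 transitions (2 symbol, 4 ε)
  c(c | d)bc — 12 transitions (5 symbol, 7 ε)

12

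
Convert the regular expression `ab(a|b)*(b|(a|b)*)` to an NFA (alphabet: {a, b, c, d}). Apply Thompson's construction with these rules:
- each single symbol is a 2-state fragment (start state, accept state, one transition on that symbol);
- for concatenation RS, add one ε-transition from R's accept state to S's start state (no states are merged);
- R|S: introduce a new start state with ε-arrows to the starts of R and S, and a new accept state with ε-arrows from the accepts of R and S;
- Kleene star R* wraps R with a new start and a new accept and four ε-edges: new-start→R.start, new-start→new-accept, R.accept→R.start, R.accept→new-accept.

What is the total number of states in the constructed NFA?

By structural recursion:
Each of the 7 symbol leaves contributes a 2-state fragment.
  a|b → 6 states
  (a|b)* → 8 states
  a|b → 6 states
  (a|b)* → 8 states
  b|(a|b)* → 12 states
  ab(a|b)*(b|(a|b)*) → 24 states

24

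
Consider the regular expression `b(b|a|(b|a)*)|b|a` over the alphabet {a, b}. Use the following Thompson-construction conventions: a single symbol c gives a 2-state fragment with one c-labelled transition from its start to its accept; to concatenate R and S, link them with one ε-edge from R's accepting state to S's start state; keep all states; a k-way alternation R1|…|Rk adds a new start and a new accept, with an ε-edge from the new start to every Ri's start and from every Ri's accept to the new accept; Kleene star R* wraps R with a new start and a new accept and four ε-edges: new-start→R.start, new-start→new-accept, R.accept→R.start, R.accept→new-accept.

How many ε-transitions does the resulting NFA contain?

21

By structural recursion:
Each of the 7 symbol leaves contributes 0 ε-transitions.
  b|a = 4 ε-transitions
  (b|a)* = 8 ε-transitions
  b|a|(b|a)* = 14 ε-transitions
  b(b|a|(b|a)*) = 15 ε-transitions
  b(b|a|(b|a)*)|b|a = 21 ε-transitions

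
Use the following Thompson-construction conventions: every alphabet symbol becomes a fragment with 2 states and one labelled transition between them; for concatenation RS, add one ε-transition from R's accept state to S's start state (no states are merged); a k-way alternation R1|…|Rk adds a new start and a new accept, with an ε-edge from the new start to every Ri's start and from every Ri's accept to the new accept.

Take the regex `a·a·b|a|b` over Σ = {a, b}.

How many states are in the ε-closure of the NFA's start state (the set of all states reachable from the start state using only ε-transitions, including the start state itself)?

Work bottom-up. For each fragment F, track |ε-closure(F.start)| and whether F's accept lies in that closure (i.e. whether F accepts ε). A single-symbol fragment has closure size 1 and does not accept ε.
  a·a·b → C equals the left operand's closure size = 1 (its accept is not ε-reachable, so the closure stops there)
  a·a·b|a|b → new start ε-reaches every alternative's start; none of them accept ε, so the new accept is not reached: C = 1 + 1 + 1 + 1 = 4

4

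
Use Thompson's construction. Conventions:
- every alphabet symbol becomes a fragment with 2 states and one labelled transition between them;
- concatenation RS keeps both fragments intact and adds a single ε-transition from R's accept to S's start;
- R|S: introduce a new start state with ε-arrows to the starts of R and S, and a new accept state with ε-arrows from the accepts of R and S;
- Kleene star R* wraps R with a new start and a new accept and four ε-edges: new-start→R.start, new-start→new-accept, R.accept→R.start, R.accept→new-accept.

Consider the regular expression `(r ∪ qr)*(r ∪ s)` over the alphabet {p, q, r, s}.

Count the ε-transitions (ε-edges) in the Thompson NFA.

14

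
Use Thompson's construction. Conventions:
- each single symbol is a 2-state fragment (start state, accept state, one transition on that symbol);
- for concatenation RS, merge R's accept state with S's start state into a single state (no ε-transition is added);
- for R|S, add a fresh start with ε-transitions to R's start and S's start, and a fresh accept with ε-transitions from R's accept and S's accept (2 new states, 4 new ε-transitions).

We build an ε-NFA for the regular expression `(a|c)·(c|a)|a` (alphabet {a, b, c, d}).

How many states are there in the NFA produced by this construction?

15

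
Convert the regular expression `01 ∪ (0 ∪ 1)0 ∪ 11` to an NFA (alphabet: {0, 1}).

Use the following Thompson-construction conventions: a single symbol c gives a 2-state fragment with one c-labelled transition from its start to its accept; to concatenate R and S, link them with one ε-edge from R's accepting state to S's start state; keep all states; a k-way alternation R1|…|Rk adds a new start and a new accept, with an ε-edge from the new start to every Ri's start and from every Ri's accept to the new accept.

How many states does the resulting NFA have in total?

Recursing over subexpressions:
Each of the 7 symbol leaves contributes a 2-state fragment.
  01 → 4 states
  0 ∪ 1 → 6 states
  (0 ∪ 1)0 → 8 states
  11 → 4 states
  01 ∪ (0 ∪ 1)0 ∪ 11 → 18 states

18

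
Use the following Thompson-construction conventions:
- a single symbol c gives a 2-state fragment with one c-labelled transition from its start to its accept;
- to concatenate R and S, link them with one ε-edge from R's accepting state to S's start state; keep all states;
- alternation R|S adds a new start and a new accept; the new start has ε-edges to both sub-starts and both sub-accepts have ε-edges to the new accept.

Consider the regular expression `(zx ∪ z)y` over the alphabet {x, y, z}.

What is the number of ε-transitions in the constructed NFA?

Bottom-up over the parse tree:
Each of the 4 symbol leaves contributes 0 ε-transitions.
  zx = 1 ε-transition
  zx ∪ z = 5 ε-transitions
  (zx ∪ z)y = 6 ε-transitions

6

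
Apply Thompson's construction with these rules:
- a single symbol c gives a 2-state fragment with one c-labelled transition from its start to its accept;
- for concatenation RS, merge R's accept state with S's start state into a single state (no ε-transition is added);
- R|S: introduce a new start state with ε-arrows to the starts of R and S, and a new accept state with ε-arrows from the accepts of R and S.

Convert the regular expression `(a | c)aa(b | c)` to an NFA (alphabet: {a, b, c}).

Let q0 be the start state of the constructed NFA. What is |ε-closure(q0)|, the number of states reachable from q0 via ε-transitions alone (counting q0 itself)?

Let C(F) = |ε-closure(F.start)| within fragment F, and note whether F accepts ε. Symbol fragments have C = 1 and do not accept ε. Then:
  a | c — new start ε-reaches every alternative's start; none of them accept ε, so the new accept is not reached: C = 1 + 1 + 1 = 3
  b | c — new start ε-reaches every alternative's start; none of them accept ε, so the new accept is not reached: C = 1 + 1 + 1 = 3
  (a | c)aa(b | c) — C equals the left operand's closure size = 3 (its accept is not ε-reachable, so the closure stops there)

3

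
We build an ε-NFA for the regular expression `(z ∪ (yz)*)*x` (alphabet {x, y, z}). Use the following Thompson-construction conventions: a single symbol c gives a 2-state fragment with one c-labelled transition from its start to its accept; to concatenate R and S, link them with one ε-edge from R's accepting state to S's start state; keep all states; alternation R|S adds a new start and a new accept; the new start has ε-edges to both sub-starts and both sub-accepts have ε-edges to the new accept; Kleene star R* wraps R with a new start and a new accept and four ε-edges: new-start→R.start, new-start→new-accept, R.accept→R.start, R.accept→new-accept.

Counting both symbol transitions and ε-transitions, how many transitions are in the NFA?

18

Building bottom-up:
Each of the 4 symbol leaves contributes 1 transition (1 symbol, 0 ε).
  yz : 3 transitions (2 symbol, 1 ε)
  (yz)* : 7 transitions (2 symbol, 5 ε)
  z ∪ (yz)* : 12 transitions (3 symbol, 9 ε)
  (z ∪ (yz)*)* : 16 transitions (3 symbol, 13 ε)
  (z ∪ (yz)*)*x : 18 transitions (4 symbol, 14 ε)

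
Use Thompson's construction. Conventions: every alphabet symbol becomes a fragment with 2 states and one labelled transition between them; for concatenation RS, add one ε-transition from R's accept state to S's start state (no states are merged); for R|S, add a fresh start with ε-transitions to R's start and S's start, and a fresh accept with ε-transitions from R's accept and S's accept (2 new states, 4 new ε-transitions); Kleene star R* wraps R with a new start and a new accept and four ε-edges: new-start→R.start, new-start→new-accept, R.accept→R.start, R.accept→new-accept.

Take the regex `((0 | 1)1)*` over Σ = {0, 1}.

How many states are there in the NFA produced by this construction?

By structural recursion:
Each of the 3 symbol leaves contributes a 2-state fragment.
  0 | 1 : 6 states
  (0 | 1)1 : 8 states
  ((0 | 1)1)* : 10 states

10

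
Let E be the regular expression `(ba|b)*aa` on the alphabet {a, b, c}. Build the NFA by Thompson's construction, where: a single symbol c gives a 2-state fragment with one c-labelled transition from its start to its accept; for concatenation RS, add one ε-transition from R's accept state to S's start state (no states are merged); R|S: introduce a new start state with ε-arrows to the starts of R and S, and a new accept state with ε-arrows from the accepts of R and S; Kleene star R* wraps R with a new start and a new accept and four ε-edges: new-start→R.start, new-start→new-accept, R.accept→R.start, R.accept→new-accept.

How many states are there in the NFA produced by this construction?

14

Per subexpression:
Each of the 5 symbol leaves contributes a 2-state fragment.
  ba — 4 states
  ba|b — 8 states
  (ba|b)* — 10 states
  (ba|b)*aa — 14 states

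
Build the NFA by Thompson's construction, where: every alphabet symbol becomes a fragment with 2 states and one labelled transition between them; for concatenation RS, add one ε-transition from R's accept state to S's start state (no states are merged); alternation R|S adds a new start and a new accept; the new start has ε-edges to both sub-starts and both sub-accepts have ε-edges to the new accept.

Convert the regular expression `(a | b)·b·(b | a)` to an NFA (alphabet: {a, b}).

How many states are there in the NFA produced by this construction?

Building bottom-up:
Each of the 5 symbol leaves contributes a 2-state fragment.
  a | b : 6 states
  b | a : 6 states
  (a | b)·b·(b | a) : 14 states

14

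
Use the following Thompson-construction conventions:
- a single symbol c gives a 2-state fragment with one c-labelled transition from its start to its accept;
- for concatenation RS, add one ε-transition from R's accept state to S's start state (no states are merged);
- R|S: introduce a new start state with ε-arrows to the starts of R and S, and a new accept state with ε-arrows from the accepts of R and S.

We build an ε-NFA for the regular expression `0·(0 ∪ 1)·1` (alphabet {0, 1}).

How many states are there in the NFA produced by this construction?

10

Bottom-up over the parse tree:
Each of the 4 symbol leaves contributes a 2-state fragment.
  0 ∪ 1 → 6 states
  0·(0 ∪ 1)·1 → 10 states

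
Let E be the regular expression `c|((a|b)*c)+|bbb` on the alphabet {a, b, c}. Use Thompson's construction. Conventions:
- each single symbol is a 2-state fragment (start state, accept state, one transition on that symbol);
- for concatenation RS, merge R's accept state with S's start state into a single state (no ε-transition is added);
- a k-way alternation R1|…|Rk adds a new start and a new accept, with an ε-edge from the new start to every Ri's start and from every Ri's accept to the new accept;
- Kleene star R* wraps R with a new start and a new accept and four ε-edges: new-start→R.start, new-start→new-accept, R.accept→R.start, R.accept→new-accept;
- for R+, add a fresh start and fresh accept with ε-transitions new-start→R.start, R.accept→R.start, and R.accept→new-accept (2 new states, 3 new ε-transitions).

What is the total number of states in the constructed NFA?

Recursing over subexpressions:
Each of the 7 symbol leaves contributes a 2-state fragment.
  a|b = 6 states
  (a|b)* = 8 states
  (a|b)*c = 9 states
  ((a|b)*c)+ = 11 states
  bbb = 4 states
  c|((a|b)*c)+|bbb = 19 states

19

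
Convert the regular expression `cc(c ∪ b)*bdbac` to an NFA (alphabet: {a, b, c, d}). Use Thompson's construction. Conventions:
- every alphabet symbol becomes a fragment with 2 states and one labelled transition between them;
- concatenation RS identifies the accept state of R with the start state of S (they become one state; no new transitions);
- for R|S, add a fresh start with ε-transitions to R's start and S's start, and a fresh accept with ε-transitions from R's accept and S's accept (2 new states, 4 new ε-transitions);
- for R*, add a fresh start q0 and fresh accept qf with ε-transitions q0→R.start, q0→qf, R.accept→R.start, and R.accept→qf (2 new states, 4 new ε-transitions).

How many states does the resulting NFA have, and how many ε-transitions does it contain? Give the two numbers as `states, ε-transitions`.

Building bottom-up:
Each of the 9 symbol leaves contributes 2 states and 0 ε-transitions.
  c ∪ b = 6 states, 4 ε-transitions
  (c ∪ b)* = 8 states, 8 ε-transitions
  cc(c ∪ b)*bdbac = 15 states, 8 ε-transitions

15, 8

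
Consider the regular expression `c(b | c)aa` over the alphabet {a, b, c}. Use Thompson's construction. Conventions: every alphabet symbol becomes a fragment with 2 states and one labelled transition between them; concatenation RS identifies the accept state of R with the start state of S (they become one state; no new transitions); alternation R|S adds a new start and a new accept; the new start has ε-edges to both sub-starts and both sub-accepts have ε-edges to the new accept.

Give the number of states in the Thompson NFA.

Bottom-up over the parse tree:
Each of the 5 symbol leaves contributes a 2-state fragment.
  b | c : 6 states
  c(b | c)aa : 9 states

9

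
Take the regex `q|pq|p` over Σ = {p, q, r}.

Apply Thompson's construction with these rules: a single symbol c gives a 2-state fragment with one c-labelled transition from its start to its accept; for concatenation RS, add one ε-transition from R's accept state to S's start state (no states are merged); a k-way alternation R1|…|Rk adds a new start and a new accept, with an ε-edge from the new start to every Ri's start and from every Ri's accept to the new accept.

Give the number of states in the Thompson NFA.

10

Per subexpression:
Each of the 4 symbol leaves contributes a 2-state fragment.
  pq = 4 states
  q|pq|p = 10 states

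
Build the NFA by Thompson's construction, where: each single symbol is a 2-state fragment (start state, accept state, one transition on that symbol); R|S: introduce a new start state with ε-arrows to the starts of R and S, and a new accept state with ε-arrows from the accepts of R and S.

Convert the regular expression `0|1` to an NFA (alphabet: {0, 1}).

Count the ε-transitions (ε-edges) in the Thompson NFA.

4

Building bottom-up:
Each of the 2 symbol leaves contributes 0 ε-transitions.
  0|1 : 4 ε-transitions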